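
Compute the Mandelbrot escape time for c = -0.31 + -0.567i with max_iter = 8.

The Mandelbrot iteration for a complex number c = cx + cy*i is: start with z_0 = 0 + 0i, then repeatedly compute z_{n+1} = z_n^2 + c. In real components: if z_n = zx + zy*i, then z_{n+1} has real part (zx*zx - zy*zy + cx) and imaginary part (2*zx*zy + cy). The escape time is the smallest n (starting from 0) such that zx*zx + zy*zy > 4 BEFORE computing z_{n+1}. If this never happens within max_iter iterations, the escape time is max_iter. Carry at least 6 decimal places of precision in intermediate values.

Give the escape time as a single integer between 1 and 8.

Answer: 8

Derivation:
z_0 = 0 + 0i, c = -0.3100 + -0.5670i
Iter 1: z = -0.3100 + -0.5670i, |z|^2 = 0.4176
Iter 2: z = -0.5354 + -0.2155i, |z|^2 = 0.3331
Iter 3: z = -0.0698 + -0.3363i, |z|^2 = 0.1180
Iter 4: z = -0.4182 + -0.5201i, |z|^2 = 0.4454
Iter 5: z = -0.4056 + -0.1320i, |z|^2 = 0.1819
Iter 6: z = -0.1629 + -0.4599i, |z|^2 = 0.2381
Iter 7: z = -0.4950 + -0.4171i, |z|^2 = 0.4190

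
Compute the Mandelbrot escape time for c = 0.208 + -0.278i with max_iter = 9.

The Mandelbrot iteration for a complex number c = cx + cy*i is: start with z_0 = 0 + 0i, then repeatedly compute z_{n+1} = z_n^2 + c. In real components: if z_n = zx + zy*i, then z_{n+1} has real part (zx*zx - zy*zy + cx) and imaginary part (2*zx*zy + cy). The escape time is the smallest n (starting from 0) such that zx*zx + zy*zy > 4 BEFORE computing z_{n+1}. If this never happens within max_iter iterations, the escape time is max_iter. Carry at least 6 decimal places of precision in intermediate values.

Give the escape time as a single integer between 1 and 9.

z_0 = 0 + 0i, c = 0.2080 + -0.2780i
Iter 1: z = 0.2080 + -0.2780i, |z|^2 = 0.1205
Iter 2: z = 0.1740 + -0.3936i, |z|^2 = 0.1852
Iter 3: z = 0.0833 + -0.4150i, |z|^2 = 0.1791
Iter 4: z = 0.0427 + -0.3471i, |z|^2 = 0.1223
Iter 5: z = 0.0893 + -0.3077i, |z|^2 = 0.1026
Iter 6: z = 0.1213 + -0.3330i, |z|^2 = 0.1256
Iter 7: z = 0.1119 + -0.3588i, |z|^2 = 0.1412
Iter 8: z = 0.0918 + -0.3583i, |z|^2 = 0.1368

Answer: 9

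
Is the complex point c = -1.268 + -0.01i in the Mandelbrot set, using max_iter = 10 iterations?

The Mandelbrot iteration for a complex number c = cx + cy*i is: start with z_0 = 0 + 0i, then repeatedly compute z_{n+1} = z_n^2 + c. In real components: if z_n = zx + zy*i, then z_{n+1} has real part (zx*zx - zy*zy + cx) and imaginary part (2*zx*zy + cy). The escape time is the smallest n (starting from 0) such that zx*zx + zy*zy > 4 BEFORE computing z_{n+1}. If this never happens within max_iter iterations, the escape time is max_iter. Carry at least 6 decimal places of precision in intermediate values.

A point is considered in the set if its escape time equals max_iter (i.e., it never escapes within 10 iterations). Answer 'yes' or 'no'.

z_0 = 0 + 0i, c = -1.2680 + -0.0100i
Iter 1: z = -1.2680 + -0.0100i, |z|^2 = 1.6079
Iter 2: z = 0.3397 + 0.0154i, |z|^2 = 0.1156
Iter 3: z = -1.1528 + 0.0004i, |z|^2 = 1.3290
Iter 4: z = 0.0610 + -0.0110i, |z|^2 = 0.0038
Iter 5: z = -1.2644 + -0.0113i, |z|^2 = 1.5988
Iter 6: z = 0.3306 + 0.0187i, |z|^2 = 0.1096
Iter 7: z = -1.1591 + 0.0024i, |z|^2 = 1.3434
Iter 8: z = 0.0754 + -0.0155i, |z|^2 = 0.0059
Iter 9: z = -1.2625 + -0.0123i, |z|^2 = 1.5942
Did not escape in 10 iterations → in set

Answer: yes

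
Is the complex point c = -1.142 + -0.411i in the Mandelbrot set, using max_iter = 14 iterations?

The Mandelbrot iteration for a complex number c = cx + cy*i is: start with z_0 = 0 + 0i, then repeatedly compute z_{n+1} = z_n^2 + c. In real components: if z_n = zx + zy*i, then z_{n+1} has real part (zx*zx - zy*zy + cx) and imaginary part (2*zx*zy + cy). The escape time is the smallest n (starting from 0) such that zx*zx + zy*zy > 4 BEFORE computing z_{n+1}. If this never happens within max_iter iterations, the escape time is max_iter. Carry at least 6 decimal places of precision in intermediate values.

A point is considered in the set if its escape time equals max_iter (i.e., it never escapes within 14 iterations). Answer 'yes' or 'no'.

Answer: no

Derivation:
z_0 = 0 + 0i, c = -1.1420 + -0.4110i
Iter 1: z = -1.1420 + -0.4110i, |z|^2 = 1.4731
Iter 2: z = -0.0068 + 0.5277i, |z|^2 = 0.2785
Iter 3: z = -1.4204 + -0.4181i, |z|^2 = 2.1925
Iter 4: z = 0.7008 + 0.7769i, |z|^2 = 1.0947
Iter 5: z = -1.2544 + 0.6779i, |z|^2 = 2.0330
Iter 6: z = -0.0282 + -2.1117i, |z|^2 = 4.4600
Escaped at iteration 6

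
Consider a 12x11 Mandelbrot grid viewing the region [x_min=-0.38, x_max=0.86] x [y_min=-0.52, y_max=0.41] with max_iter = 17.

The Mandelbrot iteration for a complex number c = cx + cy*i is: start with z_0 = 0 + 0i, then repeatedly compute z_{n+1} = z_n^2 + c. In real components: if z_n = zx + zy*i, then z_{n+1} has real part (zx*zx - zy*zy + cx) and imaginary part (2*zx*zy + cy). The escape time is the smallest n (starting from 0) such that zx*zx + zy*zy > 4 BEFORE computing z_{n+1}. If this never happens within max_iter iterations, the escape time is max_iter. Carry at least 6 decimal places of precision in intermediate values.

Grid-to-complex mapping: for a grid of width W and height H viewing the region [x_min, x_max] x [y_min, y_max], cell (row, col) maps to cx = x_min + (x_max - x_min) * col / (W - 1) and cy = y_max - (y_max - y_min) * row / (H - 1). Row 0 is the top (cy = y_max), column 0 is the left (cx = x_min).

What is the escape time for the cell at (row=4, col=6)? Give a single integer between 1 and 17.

Answer: 17

Derivation:
z_0 = 0 + 0i, c = 0.2964 + 0.0380i
Iter 1: z = 0.2964 + 0.0380i, |z|^2 = 0.0893
Iter 2: z = 0.3828 + 0.0605i, |z|^2 = 0.1502
Iter 3: z = 0.4392 + 0.0843i, |z|^2 = 0.2000
Iter 4: z = 0.4821 + 0.1121i, |z|^2 = 0.2450
Iter 5: z = 0.5163 + 0.1461i, |z|^2 = 0.2879
Iter 6: z = 0.5416 + 0.1888i, |z|^2 = 0.3289
Iter 7: z = 0.5540 + 0.2425i, |z|^2 = 0.3657
Iter 8: z = 0.5445 + 0.3067i, |z|^2 = 0.3905
Iter 9: z = 0.4987 + 0.3720i, |z|^2 = 0.3871
Iter 10: z = 0.4067 + 0.4090i, |z|^2 = 0.3327
Iter 11: z = 0.2945 + 0.3707i, |z|^2 = 0.2242
Iter 12: z = 0.2456 + 0.2563i, |z|^2 = 0.1260
Iter 13: z = 0.2910 + 0.1639i, |z|^2 = 0.1116
Iter 14: z = 0.3542 + 0.1334i, |z|^2 = 0.1432
Iter 15: z = 0.4040 + 0.1325i, |z|^2 = 0.1808
Iter 16: z = 0.4420 + 0.1451i, |z|^2 = 0.2164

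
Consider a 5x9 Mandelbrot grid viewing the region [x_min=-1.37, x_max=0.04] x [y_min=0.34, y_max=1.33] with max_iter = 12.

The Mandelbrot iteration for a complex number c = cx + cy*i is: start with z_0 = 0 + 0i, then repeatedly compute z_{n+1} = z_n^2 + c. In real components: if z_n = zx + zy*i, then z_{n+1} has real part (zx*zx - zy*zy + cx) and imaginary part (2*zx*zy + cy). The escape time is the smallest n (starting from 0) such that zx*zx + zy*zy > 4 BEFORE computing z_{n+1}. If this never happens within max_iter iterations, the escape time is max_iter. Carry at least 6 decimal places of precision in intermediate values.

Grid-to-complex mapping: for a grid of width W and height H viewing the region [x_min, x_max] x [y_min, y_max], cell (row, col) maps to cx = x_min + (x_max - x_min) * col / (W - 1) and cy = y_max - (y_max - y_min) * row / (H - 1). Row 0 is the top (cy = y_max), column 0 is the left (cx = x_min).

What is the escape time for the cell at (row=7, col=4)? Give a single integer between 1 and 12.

z_0 = 0 + 0i, c = 0.0400 + 0.4638i
Iter 1: z = 0.0400 + 0.4638i, |z|^2 = 0.2167
Iter 2: z = -0.1735 + 0.5009i, |z|^2 = 0.2809
Iter 3: z = -0.1808 + 0.2900i, |z|^2 = 0.1168
Iter 4: z = -0.0114 + 0.3589i, |z|^2 = 0.1289
Iter 5: z = -0.0887 + 0.4556i, |z|^2 = 0.2154
Iter 6: z = -0.1597 + 0.3829i, |z|^2 = 0.1721
Iter 7: z = -0.0812 + 0.3415i, |z|^2 = 0.1232
Iter 8: z = -0.0700 + 0.4083i, |z|^2 = 0.1716
Iter 9: z = -0.1218 + 0.4066i, |z|^2 = 0.1801
Iter 10: z = -0.1105 + 0.3647i, |z|^2 = 0.1452
Iter 11: z = -0.0808 + 0.3832i, |z|^2 = 0.1534

Answer: 12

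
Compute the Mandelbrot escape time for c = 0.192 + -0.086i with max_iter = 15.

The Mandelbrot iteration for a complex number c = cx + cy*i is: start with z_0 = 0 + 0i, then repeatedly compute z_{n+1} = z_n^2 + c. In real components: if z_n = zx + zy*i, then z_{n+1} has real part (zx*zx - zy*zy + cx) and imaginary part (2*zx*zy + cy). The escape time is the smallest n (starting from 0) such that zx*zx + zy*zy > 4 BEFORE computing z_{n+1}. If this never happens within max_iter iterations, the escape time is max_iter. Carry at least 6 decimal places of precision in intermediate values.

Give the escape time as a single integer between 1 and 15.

z_0 = 0 + 0i, c = 0.1920 + -0.0860i
Iter 1: z = 0.1920 + -0.0860i, |z|^2 = 0.0443
Iter 2: z = 0.2215 + -0.1190i, |z|^2 = 0.0632
Iter 3: z = 0.2269 + -0.1387i, |z|^2 = 0.0707
Iter 4: z = 0.2242 + -0.1489i, |z|^2 = 0.0725
Iter 5: z = 0.2201 + -0.1528i, |z|^2 = 0.0718
Iter 6: z = 0.2171 + -0.1533i, |z|^2 = 0.0706
Iter 7: z = 0.2156 + -0.1525i, |z|^2 = 0.0698
Iter 8: z = 0.2152 + -0.1518i, |z|^2 = 0.0694
Iter 9: z = 0.2153 + -0.1513i, |z|^2 = 0.0693
Iter 10: z = 0.2154 + -0.1512i, |z|^2 = 0.0693
Iter 11: z = 0.2156 + -0.1511i, |z|^2 = 0.0693
Iter 12: z = 0.2156 + -0.1512i, |z|^2 = 0.0693
Iter 13: z = 0.2156 + -0.1512i, |z|^2 = 0.0694
Iter 14: z = 0.2156 + -0.1512i, |z|^2 = 0.0694

Answer: 15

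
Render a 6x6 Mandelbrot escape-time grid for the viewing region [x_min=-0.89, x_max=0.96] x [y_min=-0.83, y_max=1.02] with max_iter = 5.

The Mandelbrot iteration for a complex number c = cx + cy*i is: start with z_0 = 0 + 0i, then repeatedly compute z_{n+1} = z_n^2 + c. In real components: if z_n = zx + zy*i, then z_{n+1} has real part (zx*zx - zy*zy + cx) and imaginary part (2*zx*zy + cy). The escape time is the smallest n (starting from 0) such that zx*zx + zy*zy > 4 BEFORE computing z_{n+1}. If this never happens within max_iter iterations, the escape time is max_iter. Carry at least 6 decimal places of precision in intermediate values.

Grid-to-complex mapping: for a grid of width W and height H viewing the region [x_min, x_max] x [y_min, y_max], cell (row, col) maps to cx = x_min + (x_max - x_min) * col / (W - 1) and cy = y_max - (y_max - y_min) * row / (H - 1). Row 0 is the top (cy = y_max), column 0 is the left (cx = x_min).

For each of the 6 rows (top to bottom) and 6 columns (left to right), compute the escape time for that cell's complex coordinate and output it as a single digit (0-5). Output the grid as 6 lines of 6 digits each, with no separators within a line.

(row=0, col=0): c = -0.8900 + 1.0200i → escape time 3
(row=0, col=1): c = -0.5200 + 1.0200i → escape time 4
(row=0, col=2): c = -0.1500 + 1.0200i → escape time 5
(row=0, col=3): c = 0.2200 + 1.0200i → escape time 4
(row=0, col=4): c = 0.5900 + 1.0200i → escape time 2
(row=0, col=5): c = 0.9600 + 1.0200i → escape time 2
(row=1, col=0): c = -0.8900 + 0.6500i → escape time 4
(row=1, col=1): c = -0.5200 + 0.6500i → escape time 5
(row=1, col=2): c = -0.1500 + 0.6500i → escape time 5
(row=1, col=3): c = 0.2200 + 0.6500i → escape time 5
(row=1, col=4): c = 0.5900 + 0.6500i → escape time 3
(row=1, col=5): c = 0.9600 + 0.6500i → escape time 2
(row=2, col=0): c = -0.8900 + 0.2800i → escape time 5
(row=2, col=1): c = -0.5200 + 0.2800i → escape time 5
(row=2, col=2): c = -0.1500 + 0.2800i → escape time 5
(row=2, col=3): c = 0.2200 + 0.2800i → escape time 5
(row=2, col=4): c = 0.5900 + 0.2800i → escape time 4
(row=2, col=5): c = 0.9600 + 0.2800i → escape time 3
(row=3, col=0): c = -0.8900 + -0.0900i → escape time 5
(row=3, col=1): c = -0.5200 + -0.0900i → escape time 5
(row=3, col=2): c = -0.1500 + -0.0900i → escape time 5
(row=3, col=3): c = 0.2200 + -0.0900i → escape time 5
(row=3, col=4): c = 0.5900 + -0.0900i → escape time 4
(row=3, col=5): c = 0.9600 + -0.0900i → escape time 3
(row=4, col=0): c = -0.8900 + -0.4600i → escape time 5
(row=4, col=1): c = -0.5200 + -0.4600i → escape time 5
(row=4, col=2): c = -0.1500 + -0.4600i → escape time 5
(row=4, col=3): c = 0.2200 + -0.4600i → escape time 5
(row=4, col=4): c = 0.5900 + -0.4600i → escape time 4
(row=4, col=5): c = 0.9600 + -0.4600i → escape time 2
(row=5, col=0): c = -0.8900 + -0.8300i → escape time 4
(row=5, col=1): c = -0.5200 + -0.8300i → escape time 5
(row=5, col=2): c = -0.1500 + -0.8300i → escape time 5
(row=5, col=3): c = 0.2200 + -0.8300i → escape time 5
(row=5, col=4): c = 0.5900 + -0.8300i → escape time 3
(row=5, col=5): c = 0.9600 + -0.8300i → escape time 2

Answer: 345422
455532
555543
555543
555542
455532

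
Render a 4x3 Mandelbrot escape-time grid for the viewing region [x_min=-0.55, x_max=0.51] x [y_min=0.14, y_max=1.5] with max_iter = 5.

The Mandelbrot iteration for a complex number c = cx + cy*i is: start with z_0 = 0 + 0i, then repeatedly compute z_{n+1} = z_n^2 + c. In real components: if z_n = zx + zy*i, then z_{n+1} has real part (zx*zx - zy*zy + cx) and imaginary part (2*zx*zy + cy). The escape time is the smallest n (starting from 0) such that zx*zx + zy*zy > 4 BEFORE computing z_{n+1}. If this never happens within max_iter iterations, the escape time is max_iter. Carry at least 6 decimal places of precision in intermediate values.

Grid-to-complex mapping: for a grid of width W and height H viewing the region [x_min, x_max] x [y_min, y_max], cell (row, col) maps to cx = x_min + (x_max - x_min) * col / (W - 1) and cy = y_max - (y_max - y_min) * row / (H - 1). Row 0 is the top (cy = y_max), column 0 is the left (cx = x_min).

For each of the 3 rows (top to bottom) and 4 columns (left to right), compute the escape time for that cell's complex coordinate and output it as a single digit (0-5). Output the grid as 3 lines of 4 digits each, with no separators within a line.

(row=0, col=0): c = -0.5500 + 1.5000i → escape time 2
(row=0, col=1): c = -0.1967 + 1.5000i → escape time 2
(row=0, col=2): c = 0.1567 + 1.5000i → escape time 2
(row=0, col=3): c = 0.5100 + 1.5000i → escape time 2
(row=1, col=0): c = -0.5500 + 0.8200i → escape time 5
(row=1, col=1): c = -0.1967 + 0.8200i → escape time 5
(row=1, col=2): c = 0.1567 + 0.8200i → escape time 5
(row=1, col=3): c = 0.5100 + 0.8200i → escape time 3
(row=2, col=0): c = -0.5500 + 0.1400i → escape time 5
(row=2, col=1): c = -0.1967 + 0.1400i → escape time 5
(row=2, col=2): c = 0.1567 + 0.1400i → escape time 5
(row=2, col=3): c = 0.5100 + 0.1400i → escape time 5

Answer: 2222
5553
5555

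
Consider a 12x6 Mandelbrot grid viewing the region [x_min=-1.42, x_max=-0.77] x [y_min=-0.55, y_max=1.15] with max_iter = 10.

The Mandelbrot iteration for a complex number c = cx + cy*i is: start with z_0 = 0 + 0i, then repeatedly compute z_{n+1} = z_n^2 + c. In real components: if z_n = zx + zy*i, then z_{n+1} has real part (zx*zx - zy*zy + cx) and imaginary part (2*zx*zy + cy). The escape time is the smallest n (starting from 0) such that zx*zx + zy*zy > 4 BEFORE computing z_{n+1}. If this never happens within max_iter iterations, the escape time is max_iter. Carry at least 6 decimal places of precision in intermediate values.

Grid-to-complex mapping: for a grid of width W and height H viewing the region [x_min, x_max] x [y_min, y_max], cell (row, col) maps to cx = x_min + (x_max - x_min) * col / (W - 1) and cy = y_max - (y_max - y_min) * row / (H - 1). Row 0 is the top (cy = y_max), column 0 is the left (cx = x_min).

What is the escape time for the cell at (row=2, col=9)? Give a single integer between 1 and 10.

Answer: 6

Derivation:
z_0 = 0 + 0i, c = -0.8882 + 0.4700i
Iter 1: z = -0.8882 + 0.4700i, |z|^2 = 1.0098
Iter 2: z = -0.3202 + -0.3649i, |z|^2 = 0.2357
Iter 3: z = -0.9188 + 0.7037i, |z|^2 = 1.3393
Iter 4: z = -0.5392 + -0.8231i, |z|^2 = 0.9682
Iter 5: z = -1.2749 + 1.3576i, |z|^2 = 3.4685
Iter 6: z = -1.1058 + -2.9916i, |z|^2 = 10.1726
Escaped at iteration 6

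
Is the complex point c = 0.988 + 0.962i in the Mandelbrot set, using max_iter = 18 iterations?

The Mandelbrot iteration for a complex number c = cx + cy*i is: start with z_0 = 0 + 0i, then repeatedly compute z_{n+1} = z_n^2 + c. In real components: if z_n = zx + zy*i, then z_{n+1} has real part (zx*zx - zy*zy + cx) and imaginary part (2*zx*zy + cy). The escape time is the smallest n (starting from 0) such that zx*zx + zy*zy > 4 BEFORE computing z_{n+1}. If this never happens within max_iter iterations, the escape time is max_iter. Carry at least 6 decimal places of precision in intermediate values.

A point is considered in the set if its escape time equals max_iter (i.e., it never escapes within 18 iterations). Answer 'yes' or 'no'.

Answer: no

Derivation:
z_0 = 0 + 0i, c = 0.9880 + 0.9620i
Iter 1: z = 0.9880 + 0.9620i, |z|^2 = 1.9016
Iter 2: z = 1.0387 + 2.8629i, |z|^2 = 9.2752
Escaped at iteration 2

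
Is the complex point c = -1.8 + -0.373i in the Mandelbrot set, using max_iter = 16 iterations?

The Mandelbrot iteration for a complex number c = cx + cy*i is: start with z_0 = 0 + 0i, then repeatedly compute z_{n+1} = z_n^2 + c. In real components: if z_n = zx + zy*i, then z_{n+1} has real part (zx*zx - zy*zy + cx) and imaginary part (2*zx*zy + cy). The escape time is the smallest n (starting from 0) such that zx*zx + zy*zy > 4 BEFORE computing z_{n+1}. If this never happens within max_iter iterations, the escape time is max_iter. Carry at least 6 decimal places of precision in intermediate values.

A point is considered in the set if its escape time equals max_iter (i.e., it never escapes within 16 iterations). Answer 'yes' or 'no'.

Answer: no

Derivation:
z_0 = 0 + 0i, c = -1.8000 + -0.3730i
Iter 1: z = -1.8000 + -0.3730i, |z|^2 = 3.3791
Iter 2: z = 1.3009 + 0.9698i, |z|^2 = 2.6328
Iter 3: z = -1.0482 + 2.1502i, |z|^2 = 5.7220
Escaped at iteration 3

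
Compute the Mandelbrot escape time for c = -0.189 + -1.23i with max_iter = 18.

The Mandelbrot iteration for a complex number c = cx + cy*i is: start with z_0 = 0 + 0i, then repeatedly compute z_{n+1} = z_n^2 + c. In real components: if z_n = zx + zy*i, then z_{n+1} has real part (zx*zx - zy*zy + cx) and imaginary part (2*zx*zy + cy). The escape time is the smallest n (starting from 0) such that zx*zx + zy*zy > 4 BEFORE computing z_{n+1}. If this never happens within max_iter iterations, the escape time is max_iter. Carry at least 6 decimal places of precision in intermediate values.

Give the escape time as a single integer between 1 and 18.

z_0 = 0 + 0i, c = -0.1890 + -1.2300i
Iter 1: z = -0.1890 + -1.2300i, |z|^2 = 1.5486
Iter 2: z = -1.6662 + -0.7651i, |z|^2 = 3.3615
Iter 3: z = 2.0018 + 1.3195i, |z|^2 = 5.7483
Escaped at iteration 3

Answer: 3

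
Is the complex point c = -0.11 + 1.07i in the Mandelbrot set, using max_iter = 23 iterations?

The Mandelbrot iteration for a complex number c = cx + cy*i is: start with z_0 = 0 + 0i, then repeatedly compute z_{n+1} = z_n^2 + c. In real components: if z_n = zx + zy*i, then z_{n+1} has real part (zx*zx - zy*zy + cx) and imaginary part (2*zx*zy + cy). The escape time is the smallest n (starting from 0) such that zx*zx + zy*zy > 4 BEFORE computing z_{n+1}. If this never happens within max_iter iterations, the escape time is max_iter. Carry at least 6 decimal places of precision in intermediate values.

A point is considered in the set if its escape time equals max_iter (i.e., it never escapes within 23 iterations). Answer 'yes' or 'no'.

z_0 = 0 + 0i, c = -0.1100 + 1.0700i
Iter 1: z = -0.1100 + 1.0700i, |z|^2 = 1.1570
Iter 2: z = -1.2428 + 0.8346i, |z|^2 = 2.2411
Iter 3: z = 0.7380 + -1.0045i, |z|^2 = 1.5536
Iter 4: z = -0.5743 + -0.4126i, |z|^2 = 0.5001
Iter 5: z = 0.0496 + 1.5440i, |z|^2 = 2.3863
Iter 6: z = -2.4913 + 1.2233i, |z|^2 = 7.7031
Escaped at iteration 6

Answer: no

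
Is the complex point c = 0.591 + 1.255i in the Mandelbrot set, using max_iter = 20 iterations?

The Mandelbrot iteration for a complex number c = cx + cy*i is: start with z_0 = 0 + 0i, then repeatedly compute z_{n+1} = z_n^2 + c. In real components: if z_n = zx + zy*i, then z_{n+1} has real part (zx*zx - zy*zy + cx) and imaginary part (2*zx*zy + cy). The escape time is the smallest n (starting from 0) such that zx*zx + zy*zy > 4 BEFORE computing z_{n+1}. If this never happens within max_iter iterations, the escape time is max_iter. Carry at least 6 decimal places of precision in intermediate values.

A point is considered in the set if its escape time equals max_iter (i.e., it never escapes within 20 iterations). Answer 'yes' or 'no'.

z_0 = 0 + 0i, c = 0.5910 + 1.2550i
Iter 1: z = 0.5910 + 1.2550i, |z|^2 = 1.9243
Iter 2: z = -0.6347 + 2.7384i, |z|^2 = 7.9018
Escaped at iteration 2

Answer: no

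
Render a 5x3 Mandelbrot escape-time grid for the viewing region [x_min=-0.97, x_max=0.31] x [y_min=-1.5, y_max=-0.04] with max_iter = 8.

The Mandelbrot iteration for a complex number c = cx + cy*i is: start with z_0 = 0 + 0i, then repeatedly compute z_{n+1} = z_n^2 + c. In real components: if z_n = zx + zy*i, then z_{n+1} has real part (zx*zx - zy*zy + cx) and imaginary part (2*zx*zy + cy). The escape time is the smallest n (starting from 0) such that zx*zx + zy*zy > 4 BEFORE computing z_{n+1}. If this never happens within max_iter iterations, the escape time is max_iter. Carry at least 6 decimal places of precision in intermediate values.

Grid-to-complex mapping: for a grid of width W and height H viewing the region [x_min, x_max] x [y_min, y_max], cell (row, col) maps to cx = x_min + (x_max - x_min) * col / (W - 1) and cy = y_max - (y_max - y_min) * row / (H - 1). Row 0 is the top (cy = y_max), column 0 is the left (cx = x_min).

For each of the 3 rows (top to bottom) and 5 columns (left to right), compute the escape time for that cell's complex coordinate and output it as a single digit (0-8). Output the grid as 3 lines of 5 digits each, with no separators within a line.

(row=0, col=0): c = -0.9700 + -0.0400i → escape time 8
(row=0, col=1): c = -0.6500 + -0.0400i → escape time 8
(row=0, col=2): c = -0.3300 + -0.0400i → escape time 8
(row=0, col=3): c = -0.0100 + -0.0400i → escape time 8
(row=0, col=4): c = 0.3100 + -0.0400i → escape time 8
(row=1, col=0): c = -0.9700 + -0.7700i → escape time 3
(row=1, col=1): c = -0.6500 + -0.7700i → escape time 4
(row=1, col=2): c = -0.3300 + -0.7700i → escape time 8
(row=1, col=3): c = -0.0100 + -0.7700i → escape time 8
(row=1, col=4): c = 0.3100 + -0.7700i → escape time 5
(row=2, col=0): c = -0.9700 + -1.5000i → escape time 2
(row=2, col=1): c = -0.6500 + -1.5000i → escape time 2
(row=2, col=2): c = -0.3300 + -1.5000i → escape time 2
(row=2, col=3): c = -0.0100 + -1.5000i → escape time 2
(row=2, col=4): c = 0.3100 + -1.5000i → escape time 2

Answer: 88888
34885
22222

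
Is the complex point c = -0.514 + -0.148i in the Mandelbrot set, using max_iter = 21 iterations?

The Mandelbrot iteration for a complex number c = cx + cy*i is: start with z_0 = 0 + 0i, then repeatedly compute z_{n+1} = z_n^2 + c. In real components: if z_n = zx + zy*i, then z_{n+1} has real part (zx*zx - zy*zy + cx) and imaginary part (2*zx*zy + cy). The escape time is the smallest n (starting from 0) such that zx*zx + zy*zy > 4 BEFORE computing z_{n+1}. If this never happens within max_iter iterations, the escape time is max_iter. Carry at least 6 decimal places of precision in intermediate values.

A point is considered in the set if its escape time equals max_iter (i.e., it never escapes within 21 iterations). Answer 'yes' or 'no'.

z_0 = 0 + 0i, c = -0.5140 + -0.1480i
Iter 1: z = -0.5140 + -0.1480i, |z|^2 = 0.2861
Iter 2: z = -0.2717 + 0.0041i, |z|^2 = 0.0738
Iter 3: z = -0.4402 + -0.1503i, |z|^2 = 0.2163
Iter 4: z = -0.3428 + -0.0157i, |z|^2 = 0.1178
Iter 5: z = -0.3967 + -0.1372i, |z|^2 = 0.1762
Iter 6: z = -0.3754 + -0.0391i, |z|^2 = 0.1425
Iter 7: z = -0.3746 + -0.1186i, |z|^2 = 0.1544
Iter 8: z = -0.3878 + -0.0591i, |z|^2 = 0.1539
Iter 9: z = -0.3671 + -0.1021i, |z|^2 = 0.1452
Iter 10: z = -0.3896 + -0.0730i, |z|^2 = 0.1572
Iter 11: z = -0.3675 + -0.0911i, |z|^2 = 0.1434
Iter 12: z = -0.3872 + -0.0810i, |z|^2 = 0.1565
Iter 13: z = -0.3706 + -0.0852i, |z|^2 = 0.1446
Iter 14: z = -0.3839 + -0.0848i, |z|^2 = 0.1546
Iter 15: z = -0.3738 + -0.0829i, |z|^2 = 0.1466
Iter 16: z = -0.3811 + -0.0860i, |z|^2 = 0.1527
Iter 17: z = -0.3761 + -0.0824i, |z|^2 = 0.1483
Iter 18: z = -0.3793 + -0.0860i, |z|^2 = 0.1513
Iter 19: z = -0.3775 + -0.0828i, |z|^2 = 0.1494
Iter 20: z = -0.3783 + -0.0855i, |z|^2 = 0.1504
Did not escape in 21 iterations → in set

Answer: yes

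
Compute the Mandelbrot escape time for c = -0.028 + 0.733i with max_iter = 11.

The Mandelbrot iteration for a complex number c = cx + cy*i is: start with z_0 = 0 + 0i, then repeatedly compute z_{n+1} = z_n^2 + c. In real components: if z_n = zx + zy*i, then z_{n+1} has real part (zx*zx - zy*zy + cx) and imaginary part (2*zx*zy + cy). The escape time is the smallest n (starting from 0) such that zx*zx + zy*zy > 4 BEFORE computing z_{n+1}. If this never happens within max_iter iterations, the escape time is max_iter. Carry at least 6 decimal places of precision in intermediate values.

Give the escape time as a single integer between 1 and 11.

z_0 = 0 + 0i, c = -0.0280 + 0.7330i
Iter 1: z = -0.0280 + 0.7330i, |z|^2 = 0.5381
Iter 2: z = -0.5645 + 0.6920i, |z|^2 = 0.7975
Iter 3: z = -0.1881 + -0.0482i, |z|^2 = 0.0377
Iter 4: z = 0.0051 + 0.7511i, |z|^2 = 0.5642
Iter 5: z = -0.5922 + 0.7406i, |z|^2 = 0.8992
Iter 6: z = -0.2258 + -0.1442i, |z|^2 = 0.0718
Iter 7: z = 0.0022 + 0.7981i, |z|^2 = 0.6370
Iter 8: z = -0.6650 + 0.7365i, |z|^2 = 0.9847
Iter 9: z = -0.1283 + -0.2465i, |z|^2 = 0.0772
Iter 10: z = -0.0723 + 0.7963i, |z|^2 = 0.6392

Answer: 11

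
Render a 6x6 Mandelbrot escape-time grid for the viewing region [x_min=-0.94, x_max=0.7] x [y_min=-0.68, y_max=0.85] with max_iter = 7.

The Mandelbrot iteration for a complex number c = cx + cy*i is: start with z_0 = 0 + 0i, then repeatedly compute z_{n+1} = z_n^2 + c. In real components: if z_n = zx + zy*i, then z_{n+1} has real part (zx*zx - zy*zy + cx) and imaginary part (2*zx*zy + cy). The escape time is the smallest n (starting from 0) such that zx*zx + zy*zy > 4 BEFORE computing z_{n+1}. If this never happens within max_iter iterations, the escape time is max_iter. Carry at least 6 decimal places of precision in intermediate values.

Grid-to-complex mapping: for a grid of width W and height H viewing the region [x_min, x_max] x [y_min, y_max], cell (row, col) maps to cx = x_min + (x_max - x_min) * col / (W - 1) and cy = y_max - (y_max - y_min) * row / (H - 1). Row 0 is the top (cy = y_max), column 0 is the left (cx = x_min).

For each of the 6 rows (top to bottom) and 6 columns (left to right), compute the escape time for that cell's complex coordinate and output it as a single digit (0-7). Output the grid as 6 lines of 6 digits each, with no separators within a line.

Answer: 347742
577773
777773
777773
777773
477773

Derivation:
(row=0, col=0): c = -0.9400 + 0.8500i → escape time 3
(row=0, col=1): c = -0.6120 + 0.8500i → escape time 4
(row=0, col=2): c = -0.2840 + 0.8500i → escape time 7
(row=0, col=3): c = 0.0440 + 0.8500i → escape time 7
(row=0, col=4): c = 0.3720 + 0.8500i → escape time 4
(row=0, col=5): c = 0.7000 + 0.8500i → escape time 2
(row=1, col=0): c = -0.9400 + 0.5440i → escape time 5
(row=1, col=1): c = -0.6120 + 0.5440i → escape time 7
(row=1, col=2): c = -0.2840 + 0.5440i → escape time 7
(row=1, col=3): c = 0.0440 + 0.5440i → escape time 7
(row=1, col=4): c = 0.3720 + 0.5440i → escape time 7
(row=1, col=5): c = 0.7000 + 0.5440i → escape time 3
(row=2, col=0): c = -0.9400 + 0.2380i → escape time 7
(row=2, col=1): c = -0.6120 + 0.2380i → escape time 7
(row=2, col=2): c = -0.2840 + 0.2380i → escape time 7
(row=2, col=3): c = 0.0440 + 0.2380i → escape time 7
(row=2, col=4): c = 0.3720 + 0.2380i → escape time 7
(row=2, col=5): c = 0.7000 + 0.2380i → escape time 3
(row=3, col=0): c = -0.9400 + -0.0680i → escape time 7
(row=3, col=1): c = -0.6120 + -0.0680i → escape time 7
(row=3, col=2): c = -0.2840 + -0.0680i → escape time 7
(row=3, col=3): c = 0.0440 + -0.0680i → escape time 7
(row=3, col=4): c = 0.3720 + -0.0680i → escape time 7
(row=3, col=5): c = 0.7000 + -0.0680i → escape time 3
(row=4, col=0): c = -0.9400 + -0.3740i → escape time 7
(row=4, col=1): c = -0.6120 + -0.3740i → escape time 7
(row=4, col=2): c = -0.2840 + -0.3740i → escape time 7
(row=4, col=3): c = 0.0440 + -0.3740i → escape time 7
(row=4, col=4): c = 0.3720 + -0.3740i → escape time 7
(row=4, col=5): c = 0.7000 + -0.3740i → escape time 3
(row=5, col=0): c = -0.9400 + -0.6800i → escape time 4
(row=5, col=1): c = -0.6120 + -0.6800i → escape time 7
(row=5, col=2): c = -0.2840 + -0.6800i → escape time 7
(row=5, col=3): c = 0.0440 + -0.6800i → escape time 7
(row=5, col=4): c = 0.3720 + -0.6800i → escape time 7
(row=5, col=5): c = 0.7000 + -0.6800i → escape time 3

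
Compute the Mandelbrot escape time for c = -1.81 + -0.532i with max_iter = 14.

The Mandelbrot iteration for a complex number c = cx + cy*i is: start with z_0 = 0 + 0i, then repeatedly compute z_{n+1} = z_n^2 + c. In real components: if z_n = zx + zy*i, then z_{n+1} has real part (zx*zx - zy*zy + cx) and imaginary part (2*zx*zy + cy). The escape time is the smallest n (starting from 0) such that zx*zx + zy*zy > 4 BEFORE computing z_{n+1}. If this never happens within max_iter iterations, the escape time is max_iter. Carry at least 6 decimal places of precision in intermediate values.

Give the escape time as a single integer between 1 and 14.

z_0 = 0 + 0i, c = -1.8100 + -0.5320i
Iter 1: z = -1.8100 + -0.5320i, |z|^2 = 3.5591
Iter 2: z = 1.1831 + 1.3938i, |z|^2 = 3.3425
Iter 3: z = -2.3531 + 2.7660i, |z|^2 = 13.1881
Escaped at iteration 3

Answer: 3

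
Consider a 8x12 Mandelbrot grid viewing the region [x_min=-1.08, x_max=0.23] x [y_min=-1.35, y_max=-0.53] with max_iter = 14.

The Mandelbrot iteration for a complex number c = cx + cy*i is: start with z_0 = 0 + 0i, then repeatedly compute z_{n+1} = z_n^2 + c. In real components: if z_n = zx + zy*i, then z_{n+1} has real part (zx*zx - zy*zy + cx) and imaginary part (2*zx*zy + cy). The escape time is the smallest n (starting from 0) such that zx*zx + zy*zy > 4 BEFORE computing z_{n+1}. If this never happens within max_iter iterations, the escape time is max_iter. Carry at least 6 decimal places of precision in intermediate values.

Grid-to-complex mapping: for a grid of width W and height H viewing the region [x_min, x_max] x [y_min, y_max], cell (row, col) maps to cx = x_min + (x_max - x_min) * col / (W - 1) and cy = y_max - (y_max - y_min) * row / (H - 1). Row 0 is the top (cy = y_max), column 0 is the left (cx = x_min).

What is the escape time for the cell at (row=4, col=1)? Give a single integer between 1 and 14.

z_0 = 0 + 0i, c = -0.8929 + -0.8282i
Iter 1: z = -0.8929 + -0.8282i, |z|^2 = 1.4831
Iter 2: z = -0.7815 + 0.6507i, |z|^2 = 1.0342
Iter 3: z = -0.7055 + -1.8453i, |z|^2 = 3.9029
Iter 4: z = -3.8003 + 1.7754i, |z|^2 = 17.5948
Escaped at iteration 4

Answer: 4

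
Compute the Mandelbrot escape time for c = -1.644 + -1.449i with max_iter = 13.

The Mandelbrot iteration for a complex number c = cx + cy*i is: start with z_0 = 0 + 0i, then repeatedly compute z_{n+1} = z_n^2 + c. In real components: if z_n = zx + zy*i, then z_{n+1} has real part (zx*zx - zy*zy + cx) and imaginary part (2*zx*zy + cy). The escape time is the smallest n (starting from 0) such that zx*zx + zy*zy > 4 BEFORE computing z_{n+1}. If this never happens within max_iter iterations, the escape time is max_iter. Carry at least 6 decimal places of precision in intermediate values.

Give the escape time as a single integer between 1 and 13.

Answer: 1

Derivation:
z_0 = 0 + 0i, c = -1.6440 + -1.4490i
Iter 1: z = -1.6440 + -1.4490i, |z|^2 = 4.8023
Escaped at iteration 1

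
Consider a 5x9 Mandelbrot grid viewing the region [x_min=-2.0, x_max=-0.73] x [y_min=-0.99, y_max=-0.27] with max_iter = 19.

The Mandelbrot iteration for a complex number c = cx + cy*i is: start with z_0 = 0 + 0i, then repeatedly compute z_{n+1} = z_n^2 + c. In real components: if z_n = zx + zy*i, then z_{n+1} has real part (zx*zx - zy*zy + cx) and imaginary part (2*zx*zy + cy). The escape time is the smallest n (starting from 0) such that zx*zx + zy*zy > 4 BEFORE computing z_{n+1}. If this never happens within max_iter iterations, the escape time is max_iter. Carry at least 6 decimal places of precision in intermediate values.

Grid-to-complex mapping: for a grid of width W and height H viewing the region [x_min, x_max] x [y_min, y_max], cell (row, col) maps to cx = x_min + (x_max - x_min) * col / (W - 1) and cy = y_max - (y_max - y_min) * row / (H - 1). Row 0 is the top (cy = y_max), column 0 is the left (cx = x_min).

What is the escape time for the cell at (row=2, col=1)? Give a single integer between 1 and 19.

z_0 = 0 + 0i, c = -1.6825 + -0.4500i
Iter 1: z = -1.6825 + -0.4500i, |z|^2 = 3.0333
Iter 2: z = 0.9458 + 1.0643i, |z|^2 = 2.0272
Iter 3: z = -1.9206 + 1.5631i, |z|^2 = 6.1321
Escaped at iteration 3

Answer: 3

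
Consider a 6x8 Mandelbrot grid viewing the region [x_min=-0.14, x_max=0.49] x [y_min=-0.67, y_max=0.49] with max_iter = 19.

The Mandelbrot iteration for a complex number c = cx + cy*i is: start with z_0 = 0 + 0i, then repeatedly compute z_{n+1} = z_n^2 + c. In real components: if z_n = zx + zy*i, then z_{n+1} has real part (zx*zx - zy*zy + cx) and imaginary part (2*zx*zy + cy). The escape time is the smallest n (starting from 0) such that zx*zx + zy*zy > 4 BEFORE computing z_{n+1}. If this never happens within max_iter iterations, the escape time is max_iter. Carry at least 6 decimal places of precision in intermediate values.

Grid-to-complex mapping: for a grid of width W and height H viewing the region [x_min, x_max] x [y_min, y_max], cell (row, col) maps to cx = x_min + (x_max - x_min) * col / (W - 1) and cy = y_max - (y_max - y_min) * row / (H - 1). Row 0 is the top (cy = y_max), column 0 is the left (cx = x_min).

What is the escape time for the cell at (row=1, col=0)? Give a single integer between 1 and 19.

z_0 = 0 + 0i, c = -0.1400 + 0.3243i
Iter 1: z = -0.1400 + 0.3243i, |z|^2 = 0.1248
Iter 2: z = -0.2256 + 0.2335i, |z|^2 = 0.1054
Iter 3: z = -0.1436 + 0.2190i, |z|^2 = 0.0686
Iter 4: z = -0.1673 + 0.2614i, |z|^2 = 0.0963
Iter 5: z = -0.1803 + 0.2368i, |z|^2 = 0.0886
Iter 6: z = -0.1636 + 0.2389i, |z|^2 = 0.0838
Iter 7: z = -0.1703 + 0.2461i, |z|^2 = 0.0896
Iter 8: z = -0.1716 + 0.2404i, |z|^2 = 0.0873
Iter 9: z = -0.1684 + 0.2418i, |z|^2 = 0.0868
Iter 10: z = -0.1701 + 0.2429i, |z|^2 = 0.0879
Iter 11: z = -0.1700 + 0.2417i, |z|^2 = 0.0873
Iter 12: z = -0.1695 + 0.2421i, |z|^2 = 0.0873
Iter 13: z = -0.1699 + 0.2422i, |z|^2 = 0.0875
Iter 14: z = -0.1698 + 0.2420i, |z|^2 = 0.0874
Iter 15: z = -0.1697 + 0.2421i, |z|^2 = 0.0874
Iter 16: z = -0.1698 + 0.2421i, |z|^2 = 0.0875
Iter 17: z = -0.1698 + 0.2421i, |z|^2 = 0.0874
Iter 18: z = -0.1698 + 0.2421i, |z|^2 = 0.0874

Answer: 19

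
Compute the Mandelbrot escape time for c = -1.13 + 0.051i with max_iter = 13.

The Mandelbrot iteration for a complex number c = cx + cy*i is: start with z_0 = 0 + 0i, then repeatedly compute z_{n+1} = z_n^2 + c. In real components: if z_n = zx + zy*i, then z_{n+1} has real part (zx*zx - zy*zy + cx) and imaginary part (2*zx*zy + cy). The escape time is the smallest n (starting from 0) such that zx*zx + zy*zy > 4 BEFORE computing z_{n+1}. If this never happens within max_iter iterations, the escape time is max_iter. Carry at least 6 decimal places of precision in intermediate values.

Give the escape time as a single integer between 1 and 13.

Answer: 13

Derivation:
z_0 = 0 + 0i, c = -1.1300 + 0.0510i
Iter 1: z = -1.1300 + 0.0510i, |z|^2 = 1.2795
Iter 2: z = 0.1443 + -0.0643i, |z|^2 = 0.0250
Iter 3: z = -1.1133 + 0.0325i, |z|^2 = 1.2405
Iter 4: z = 0.1084 + -0.0213i, |z|^2 = 0.0122
Iter 5: z = -1.1187 + 0.0464i, |z|^2 = 1.2536
Iter 6: z = 0.1193 + -0.0528i, |z|^2 = 0.0170
Iter 7: z = -1.1185 + 0.0384i, |z|^2 = 1.2526
Iter 8: z = 0.1197 + -0.0349i, |z|^2 = 0.0155
Iter 9: z = -1.1169 + 0.0426i, |z|^2 = 1.2493
Iter 10: z = 0.1156 + -0.0443i, |z|^2 = 0.0153
Iter 11: z = -1.1186 + 0.0408i, |z|^2 = 1.2529
Iter 12: z = 0.1196 + -0.0402i, |z|^2 = 0.0159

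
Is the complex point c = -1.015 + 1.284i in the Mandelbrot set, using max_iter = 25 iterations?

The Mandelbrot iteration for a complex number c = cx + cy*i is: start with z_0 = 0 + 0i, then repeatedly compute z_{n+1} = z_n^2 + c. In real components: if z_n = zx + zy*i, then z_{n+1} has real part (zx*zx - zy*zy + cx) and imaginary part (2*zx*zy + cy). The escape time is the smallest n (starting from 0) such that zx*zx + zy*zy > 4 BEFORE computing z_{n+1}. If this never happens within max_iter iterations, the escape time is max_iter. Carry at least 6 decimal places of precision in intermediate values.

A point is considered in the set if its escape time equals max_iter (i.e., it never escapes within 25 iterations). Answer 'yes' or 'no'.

Answer: no

Derivation:
z_0 = 0 + 0i, c = -1.0150 + 1.2840i
Iter 1: z = -1.0150 + 1.2840i, |z|^2 = 2.6789
Iter 2: z = -1.6334 + -1.3225i, |z|^2 = 4.4172
Escaped at iteration 2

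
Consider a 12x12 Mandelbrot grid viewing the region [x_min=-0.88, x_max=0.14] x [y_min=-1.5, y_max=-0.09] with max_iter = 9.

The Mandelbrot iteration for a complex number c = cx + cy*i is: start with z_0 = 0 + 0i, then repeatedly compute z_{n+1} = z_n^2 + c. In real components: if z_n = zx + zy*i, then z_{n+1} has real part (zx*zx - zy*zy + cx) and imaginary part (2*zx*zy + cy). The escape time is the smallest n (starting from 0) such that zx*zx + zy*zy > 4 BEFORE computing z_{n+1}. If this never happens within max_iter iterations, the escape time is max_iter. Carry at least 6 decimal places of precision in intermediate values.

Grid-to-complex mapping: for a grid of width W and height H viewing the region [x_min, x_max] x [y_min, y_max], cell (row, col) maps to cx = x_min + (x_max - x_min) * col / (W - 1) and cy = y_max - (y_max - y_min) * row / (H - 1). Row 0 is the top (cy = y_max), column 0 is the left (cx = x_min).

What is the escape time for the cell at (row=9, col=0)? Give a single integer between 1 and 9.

z_0 = 0 + 0i, c = -0.8800 + -1.2436i
Iter 1: z = -0.8800 + -1.2436i, |z|^2 = 2.3210
Iter 2: z = -1.6522 + 0.9452i, |z|^2 = 3.6232
Iter 3: z = 0.9565 + -4.3669i, |z|^2 = 19.9847
Escaped at iteration 3

Answer: 3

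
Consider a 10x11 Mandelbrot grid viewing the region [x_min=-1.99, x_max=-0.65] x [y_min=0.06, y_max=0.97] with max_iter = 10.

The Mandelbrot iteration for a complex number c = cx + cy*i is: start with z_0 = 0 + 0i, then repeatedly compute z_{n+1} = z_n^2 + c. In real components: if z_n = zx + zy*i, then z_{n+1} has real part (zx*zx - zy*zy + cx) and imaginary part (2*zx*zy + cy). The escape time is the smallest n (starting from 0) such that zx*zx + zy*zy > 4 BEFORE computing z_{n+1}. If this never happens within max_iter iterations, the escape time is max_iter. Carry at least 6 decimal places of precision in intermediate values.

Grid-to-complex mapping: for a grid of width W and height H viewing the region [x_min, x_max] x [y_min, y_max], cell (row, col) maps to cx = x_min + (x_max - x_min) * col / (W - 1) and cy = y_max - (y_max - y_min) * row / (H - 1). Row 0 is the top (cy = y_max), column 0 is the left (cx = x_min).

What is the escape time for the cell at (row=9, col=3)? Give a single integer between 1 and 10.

z_0 = 0 + 0i, c = -1.5433 + 0.1510i
Iter 1: z = -1.5433 + 0.1510i, |z|^2 = 2.4047
Iter 2: z = 0.8157 + -0.3151i, |z|^2 = 0.7647
Iter 3: z = -0.9772 + -0.3631i, |z|^2 = 1.0867
Iter 4: z = -0.7203 + 0.8605i, |z|^2 = 1.2593
Iter 5: z = -1.7651 + -1.0887i, |z|^2 = 4.3007
Escaped at iteration 5

Answer: 5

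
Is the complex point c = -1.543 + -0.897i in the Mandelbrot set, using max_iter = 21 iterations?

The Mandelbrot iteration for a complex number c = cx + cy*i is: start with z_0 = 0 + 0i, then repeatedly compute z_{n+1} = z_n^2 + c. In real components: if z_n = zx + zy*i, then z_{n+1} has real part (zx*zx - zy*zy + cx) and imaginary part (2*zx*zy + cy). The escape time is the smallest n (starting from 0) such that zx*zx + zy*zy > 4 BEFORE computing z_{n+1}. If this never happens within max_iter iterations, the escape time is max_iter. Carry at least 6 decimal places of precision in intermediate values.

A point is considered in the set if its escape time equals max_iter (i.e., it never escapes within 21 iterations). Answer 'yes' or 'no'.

Answer: no

Derivation:
z_0 = 0 + 0i, c = -1.5430 + -0.8970i
Iter 1: z = -1.5430 + -0.8970i, |z|^2 = 3.1855
Iter 2: z = 0.0332 + 1.8711i, |z|^2 = 3.5023
Iter 3: z = -5.0431 + -0.7726i, |z|^2 = 26.0295
Escaped at iteration 3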